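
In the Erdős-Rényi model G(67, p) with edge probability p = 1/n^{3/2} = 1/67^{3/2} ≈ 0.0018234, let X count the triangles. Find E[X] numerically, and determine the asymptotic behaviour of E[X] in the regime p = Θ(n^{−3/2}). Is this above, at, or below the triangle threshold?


Number of potential triangles: C(67, 3) = 47905.
Each occurs with probability p³ ≈ (0.0018234)³ ≈ 6.0626624e-09.
By linearity: E[X] = C(67, 3)·p³ ≈ 47905 · 6.0626624e-09 ≈ 0.00029.
Since α = 3/2 > 1, p = c/n^{3/2} = o(1/n) is below the triangle threshold p ~ 1/n. Asymptotically E[X] ~ (c³/6)·n^{3(1−α)} = (1³/6)·n^{-1.5} → 0, so by Markov's inequality G has no triangles w.h.p.

E[X] ≈ 0.00029; in regime p = Θ(1/n^{3/2}) E[X] tends to 0 (below the triangle threshold p ~ 1/n).


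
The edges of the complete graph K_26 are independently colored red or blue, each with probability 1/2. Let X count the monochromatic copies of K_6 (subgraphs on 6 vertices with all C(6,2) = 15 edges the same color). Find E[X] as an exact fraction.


Let X = Σ_S X_S over the C(26, 6) = 230230 subsets S of size 6, where X_S = 1 if the K_6 on S is monochromatic.
For a fixed S, the K_6 on S has C(6, 2) = 15 edges. P[all 15 edges red] = (1/2)^15, and likewise for blue, so P[monochromatic] = 2·(1/2)^15 = 2^{1 − 15} = 1/16384.
By linearity: E[X] = C(26, 6) · 2^{1 − 15} = 230230 · 1/16384 = 115115/8192.
Numerically: E[X] ≈ 14.052124.

E[X] = C(26,6)·2^(1−C(6,2)) = 115115/8192 ≈ 14.052124.


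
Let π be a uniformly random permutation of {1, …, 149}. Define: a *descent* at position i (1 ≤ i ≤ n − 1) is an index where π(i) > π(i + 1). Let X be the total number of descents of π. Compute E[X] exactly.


Write X = Σ X_I over i = 1, …, 148, with X_I the indicator of one descent.
There are 148 indicators.
For each fixed i, the pair (π(i), π(i+1)) is a uniformly random ordered pair of distinct values from {1, …, 149}; by symmetry P[π(i) > π(i+1)] = 1/2.
By linearity: E[X] = 148 · (1/2) = (149 − 1) · (1/2) = 74 ≈ 74.000000.

E[X] = 74 = 74.000000.


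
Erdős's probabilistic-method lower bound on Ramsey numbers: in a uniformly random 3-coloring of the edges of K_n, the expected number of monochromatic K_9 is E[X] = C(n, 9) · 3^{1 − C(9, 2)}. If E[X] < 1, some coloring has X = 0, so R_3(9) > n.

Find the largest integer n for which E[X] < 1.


We need C(n, 9) · 3^{1 − 36} < 1, i.e. C(n, 9) < 3^{36 − 1} = 50031545098999707.
Check values of n near the boundary:
  n = 299: C(299, 9) = 46610674441390059; 46610674441390059 < 50031545098999707? YES
  n = 300: C(300, 9) = 48052241692154700; 48052241692154700 < 50031545098999707? YES
  n = 301: C(301, 9) = 49533303936090975; 49533303936090975 < 50031545098999707? YES
  n = 302: C(302, 9) = 51054804739588650; 51054804739588650 < 50031545098999707? NO
  n = 303: C(303, 9) = 52617706925494425; 52617706925494425 < 50031545098999707? NO
  n = 304: C(304, 9) = 54222992899492560; 54222992899492560 < 50031545098999707? NO
The largest n with C(n, 9) < 50031545098999707 is n = 301 (where E[X] = 16511101312030325/16677181699666569 ≈ 0.990041). Hence R_3(9) > 301, i.e. R_3(9) ≥ 302.

Largest n = 301; hence R_3(9) > 301.


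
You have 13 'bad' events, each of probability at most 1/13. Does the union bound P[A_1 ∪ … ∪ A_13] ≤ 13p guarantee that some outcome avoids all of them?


Union bound: P[∪_{i=1}^{13} A_i] ≤ Σ_i P[A_i] ≤ 13·p = 13·(1/13) = 1.
Numerically: 1 ≈ 1.0000000.
Is 1 < 1? NO.
Since the bound 1 is ≥ 1, the union bound is uninformative here; it does NOT by itself certify existence.

13·p = 1 ≈ 1.0000000; existence NOT certified by the union bound.


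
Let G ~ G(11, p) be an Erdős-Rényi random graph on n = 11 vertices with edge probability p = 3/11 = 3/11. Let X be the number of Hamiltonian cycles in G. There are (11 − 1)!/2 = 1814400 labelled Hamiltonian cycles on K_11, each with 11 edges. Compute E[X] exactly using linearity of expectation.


K_11 has (11 − 1)!/2 = 1814400 labelled Hamiltonian cycles.
For each such Hamiltonian cycle H, let X_H = 1 if all 11 edges of H are present in G. Then P[X_H = 1] = p^{11} = (3/11)^{11} = 177147/285311670611.
By linearity of expectation: E[X] = Σ_H E[X_H] = 1814400 · p^{11} = 1814400 · 177147/285311670611 = 321415516800/285311670611.
Numerically: E[X] ≈ 1.127.

E[X] = 1814400 · (3/11)^{11} = 321415516800/285311670611 ≈ 1.127.


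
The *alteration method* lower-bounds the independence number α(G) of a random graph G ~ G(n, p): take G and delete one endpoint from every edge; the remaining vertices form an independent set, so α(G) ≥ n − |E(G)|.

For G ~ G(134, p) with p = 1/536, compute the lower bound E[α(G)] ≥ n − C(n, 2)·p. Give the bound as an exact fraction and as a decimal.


E[|E(G)|] = C(134, 2)·p = 8911 · (1/536) = 133/8.
E[α(G)] ≥ n − E[|E(G)|] = 134 − 133/8 = 939/8.
Numerically: ≈ 117.375000.
(This is only a lower bound; the true E[α(G)] may be larger.)

E[α(G)] ≥ 939/8 ≈ 117.375000.


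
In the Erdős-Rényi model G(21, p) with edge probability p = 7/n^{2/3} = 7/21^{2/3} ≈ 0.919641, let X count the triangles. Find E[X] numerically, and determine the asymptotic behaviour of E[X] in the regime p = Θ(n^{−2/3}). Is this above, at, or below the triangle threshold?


Number of potential triangles: C(21, 3) = 1330.
Each occurs with probability p³ ≈ (0.919641)³ ≈ 7.77777778e-01.
By linearity: E[X] = C(21, 3)·p³ ≈ 1330 · 7.77777778e-01 ≈ 1034.444444.
Since α = 2/3 < 1, p = c/n^{2/3} ≫ 1/n is above the triangle threshold p ~ 1/n. Asymptotically E[X] ~ (c³/6)·n^{3(1−α)} = (7³/6)·n^{1} → ∞; triangles are abundant w.h.p.

E[X] ≈ 1034.444444; in regime p = Θ(1/n^{2/3}) E[X] diverges (above the triangle threshold p ~ 1/n).


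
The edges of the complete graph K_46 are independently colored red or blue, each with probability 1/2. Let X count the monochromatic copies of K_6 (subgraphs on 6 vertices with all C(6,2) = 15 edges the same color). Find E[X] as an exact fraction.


Let X = Σ_S X_S over the C(46, 6) = 9366819 subsets S of size 6, where X_S = 1 if the K_6 on S is monochromatic.
For a fixed S, the K_6 on S has C(6, 2) = 15 edges. P[all 15 edges red] = (1/2)^15, and likewise for blue, so P[monochromatic] = 2·(1/2)^15 = 2^{1 − 15} = 1/16384.
By linearity of expectation: E[X] = C(46, 6) · 2^{1 − 15} = 9366819 · 1/16384 = 9366819/16384.
Numerically: E[X] ≈ 571.70526.

E[X] = C(46,6)·2^(1−C(6,2)) = 9366819/16384 ≈ 571.70526.


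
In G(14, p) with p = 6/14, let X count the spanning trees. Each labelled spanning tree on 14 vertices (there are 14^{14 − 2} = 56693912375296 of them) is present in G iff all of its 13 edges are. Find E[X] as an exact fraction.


K_14 has 14^{14 − 2} = 56693912375296 labelled spanning trees.
For each such spanning tree H, let X_H = 1 if all 13 edges of H are present in G. Then P[X_H = 1] = p^{13} = (3/7)^{13} = 1594323/96889010407.
By linearity of expectation: E[X] = Σ_H E[X_H] = 56693912375296 · p^{13} = 56693912375296 · 1594323/96889010407 = 6530347008/7.
Numerically: E[X] ≈ 9.329e+08.

E[X] = 56693912375296 · (3/7)^{13} = 6530347008/7 ≈ 9.329e+08.


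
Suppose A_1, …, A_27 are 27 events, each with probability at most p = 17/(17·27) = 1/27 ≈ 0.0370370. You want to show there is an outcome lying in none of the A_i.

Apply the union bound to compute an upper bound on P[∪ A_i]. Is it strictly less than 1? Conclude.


Union bound: P[∪_{i=1}^{27} A_i] ≤ Σ_i P[A_i] ≤ 27·p = 27·(1/27) = 1.
Numerically: 1 ≈ 1.0000000.
Is 1 < 1? NO.
Since the bound 1 is ≥ 1, the union bound is uninformative here; it does NOT by itself certify existence.

27·p = 1 ≈ 1.0000000; existence NOT certified by the union bound.


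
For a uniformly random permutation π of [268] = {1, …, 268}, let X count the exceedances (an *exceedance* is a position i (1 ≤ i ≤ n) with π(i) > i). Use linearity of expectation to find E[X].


Write X = Σ_{i=1}^{268} X_i, where X_i = 1_{π(i) > i}.
For each fixed i, π(i) is uniform over {1, …, 268} (marginal of a uniform permutation), so P[π(i) > i] = (n − i)/n. Summing: Σ_{i=1}^{268} (n − i)/n = (0 + 1 + … + 267)/268 = 268(268 − 1)/(2·268) = (268 − 1)/2.
Hence E[X] = Σ_{i=1}^{268} (268 − i)/268 = 267/2 ≈ 133.50000.

E[X] = 267/2 = 133.50000.


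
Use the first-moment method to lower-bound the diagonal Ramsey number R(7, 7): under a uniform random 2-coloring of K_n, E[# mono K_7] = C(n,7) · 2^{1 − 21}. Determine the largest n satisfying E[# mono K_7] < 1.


We need C(n, 7) · 2^{1 − 21} < 1, i.e. C(n, 7) < 2^{21 − 1} = 1048576.
Check values of n near the boundary:
  n = 26: C(26, 7) = 657800; 657800 < 1048576? YES
  n = 27: C(27, 7) = 888030; 888030 < 1048576? YES
  n = 28: C(28, 7) = 1184040; 1184040 < 1048576? NO
The largest n with C(n, 7) < 1048576 is n = 27 (where E[X] = 444015/524288 ≈ 0.84689). Hence R(7, 7) > 27, i.e. R(7, 7) ≥ 28.

Largest n = 27; hence R(7, 7) > 27.


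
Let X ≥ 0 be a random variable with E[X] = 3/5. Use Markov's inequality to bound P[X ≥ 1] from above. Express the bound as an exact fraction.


μ = E[X] = 3/5, a = 1.
Markov: P[X ≥ 1] ≤ μ/a = (3/5)/1 = 3/5.
Numerically: ≈ 0.6000.
(Since a = 1 > μ = 0.6000, the bound 3/5 is < 1 and informative.)

P[X ≥ 1] ≤ 3/5 ≈ 0.6000.


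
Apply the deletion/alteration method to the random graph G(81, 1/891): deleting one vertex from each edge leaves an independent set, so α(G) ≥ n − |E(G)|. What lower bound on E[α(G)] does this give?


E[|E(G)|] = C(81, 2)·p = 3240 · (1/891) = 40/11.
E[α(G)] ≥ n − E[|E(G)|] = 81 − 40/11 = 851/11.
Numerically: ≈ 77.3636.
(This is only a lower bound; the true E[α(G)] may be larger.)

E[α(G)] ≥ 851/11 ≈ 77.3636.


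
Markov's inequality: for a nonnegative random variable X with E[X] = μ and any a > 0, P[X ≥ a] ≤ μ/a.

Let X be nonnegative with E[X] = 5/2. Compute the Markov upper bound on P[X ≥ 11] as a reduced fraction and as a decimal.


μ = E[X] = 5/2, a = 11.
Markov: P[X ≥ 11] ≤ μ/a = (5/2)/11 = 5/22.
Numerically: ≈ 0.227273.
(Since a = 11 > μ = 2.500000, the bound 5/22 is < 1 and informative.)

P[X ≥ 11] ≤ 5/22 ≈ 0.227273.


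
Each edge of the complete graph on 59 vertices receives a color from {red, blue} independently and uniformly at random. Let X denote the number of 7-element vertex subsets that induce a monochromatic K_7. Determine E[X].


Let X = Σ_S X_S over the C(59, 7) = 341149446 subsets S of size 7, where X_S = 1 if the K_7 on S is monochromatic.
For a fixed S, the K_7 on S has C(7, 2) = 21 edges. P[all 21 edges red] = (1/2)^21, and likewise for blue, so P[monochromatic] = 2·(1/2)^21 = 2^{1 − 21} = 1/1048576.
By linearity: E[X] = C(59, 7) · 2^{1 − 21} = 341149446 · 1/1048576 = 170574723/524288.
Numerically: E[X] ≈ 325.3455.

E[X] = C(59,7)·2^(1−C(7,2)) = 170574723/524288 ≈ 325.3455.


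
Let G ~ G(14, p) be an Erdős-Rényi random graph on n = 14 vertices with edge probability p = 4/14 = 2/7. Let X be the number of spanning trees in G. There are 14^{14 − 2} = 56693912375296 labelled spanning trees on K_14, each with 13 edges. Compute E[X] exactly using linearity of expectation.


K_14 has 14^{14 − 2} = 56693912375296 labelled spanning trees.
For each such spanning tree H, let X_H = 1 if all 13 edges of H are present in G. Then P[X_H = 1] = p^{13} = (2/7)^{13} = 8192/96889010407.
By linearity of expectation: E[X] = Σ_H E[X_H] = 56693912375296 · p^{13} = 56693912375296 · 8192/96889010407 = 33554432/7.
Numerically: E[X] ≈ 4.7935e+06.

E[X] = 56693912375296 · (2/7)^{13} = 33554432/7 ≈ 4.7935e+06.


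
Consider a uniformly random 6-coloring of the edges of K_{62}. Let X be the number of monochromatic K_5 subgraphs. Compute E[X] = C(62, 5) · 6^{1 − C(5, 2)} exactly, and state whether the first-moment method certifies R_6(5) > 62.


E[X] = C(62, 5) · 6^{1 − 10} = 6471002 · 6^{−9} = 6471002/10077696.
As a reduced fraction: E[X] = 3235501/5038848 ≈ 0.642.
Is E[X] < 1? YES.
Since E[X] < 1, there exists a 6-coloring of K_{62} with no monochromatic K_5; hence R_6(5) > 62.

E[X] = 3235501/5038848 ≈ 0.642; E[X] < 1, so R_6(5) > 62.


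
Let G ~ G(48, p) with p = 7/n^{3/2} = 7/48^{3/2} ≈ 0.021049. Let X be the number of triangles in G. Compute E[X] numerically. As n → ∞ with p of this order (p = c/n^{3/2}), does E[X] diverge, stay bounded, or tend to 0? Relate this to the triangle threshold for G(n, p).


Number of potential triangles: C(48, 3) = 17296.
Each occurs with probability p³ ≈ (0.021049)³ ≈ 9.3262822e-06.
By linearity: E[X] = C(48, 3)·p³ ≈ 17296 · 9.3262822e-06 ≈ 0.16131.
Since α = 3/2 > 1, p = c/n^{3/2} = o(1/n) is below the triangle threshold p ~ 1/n. Asymptotically E[X] ~ (c³/6)·n^{3(1−α)} = (7³/6)·n^{-1.5} → 0, so by Markov's inequality G has no triangles w.h.p.

E[X] ≈ 0.16131; in regime p = Θ(1/n^{3/2}) E[X] tends to 0 (below the triangle threshold p ~ 1/n).


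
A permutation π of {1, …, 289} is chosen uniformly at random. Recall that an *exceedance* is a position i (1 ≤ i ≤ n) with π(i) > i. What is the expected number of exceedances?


Write X = Σ_{i=1}^{289} X_i, where X_i = 1_{π(i) > i}.
For each fixed i, π(i) is uniform over {1, …, 289} (marginal of a uniform permutation), so P[π(i) > i] = (n − i)/n. Summing: Σ_{i=1}^{289} (n − i)/n = (0 + 1 + … + 288)/289 = 289(289 − 1)/(2·289) = (289 − 1)/2.
Hence E[X] = Σ_{i=1}^{289} (289 − i)/289 = 144 ≈ 144.000.

E[X] = 144 = 144.000.


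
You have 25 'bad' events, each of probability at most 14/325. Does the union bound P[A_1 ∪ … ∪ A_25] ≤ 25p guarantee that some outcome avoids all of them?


Union bound: P[∪_{i=1}^{25} A_i] ≤ Σ_i P[A_i] ≤ 25·p = 25·(14/325) = 14/13.
Numerically: 14/13 ≈ 1.07692.
Is 14/13 < 1? NO.
Since the bound 14/13 is ≥ 1, the union bound is uninformative here; it does NOT by itself certify existence.

25·p = 14/13 ≈ 1.07692; existence NOT certified by the union bound.


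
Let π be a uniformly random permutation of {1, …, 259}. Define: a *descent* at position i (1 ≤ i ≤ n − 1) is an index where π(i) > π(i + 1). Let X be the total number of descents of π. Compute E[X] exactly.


Write X = Σ X_I over i = 1, …, 258, with X_I the indicator of one descent.
There are 258 indicators.
For each fixed i, the pair (π(i), π(i+1)) is a uniformly random ordered pair of distinct values from {1, …, 259}; by symmetry P[π(i) > π(i+1)] = 1/2.
By linearity: E[X] = 258 · (1/2) = (259 − 1) · (1/2) = 129 ≈ 129.0000.

E[X] = 129 = 129.0000.


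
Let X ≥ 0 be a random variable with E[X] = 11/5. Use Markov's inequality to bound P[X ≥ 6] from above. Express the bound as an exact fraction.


μ = E[X] = 11/5, a = 6.
Markov: P[X ≥ 6] ≤ μ/a = (11/5)/6 = 11/30.
Numerically: ≈ 0.3667.
(Since a = 6 > μ = 2.2000, the bound 11/30 is < 1 and informative.)

P[X ≥ 6] ≤ 11/30 ≈ 0.3667.


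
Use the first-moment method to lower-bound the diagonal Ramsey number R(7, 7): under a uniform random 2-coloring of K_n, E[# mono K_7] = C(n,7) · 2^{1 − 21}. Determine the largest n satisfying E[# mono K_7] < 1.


We need C(n, 7) · 2^{1 − 21} < 1, i.e. C(n, 7) < 2^{21 − 1} = 1048576.
Check values of n near the boundary:
  n = 23: C(23, 7) = 245157; 245157 < 1048576? YES
  n = 24: C(24, 7) = 346104; 346104 < 1048576? YES
  n = 25: C(25, 7) = 480700; 480700 < 1048576? YES
  n = 26: C(26, 7) = 657800; 657800 < 1048576? YES
  n = 27: C(27, 7) = 888030; 888030 < 1048576? YES
  n = 28: C(28, 7) = 1184040; 1184040 < 1048576? NO
The largest n with C(n, 7) < 1048576 is n = 27 (where E[X] = 444015/524288 ≈ 0.84689). Hence R(7, 7) > 27, i.e. R(7, 7) ≥ 28.

Largest n = 27; hence R(7, 7) > 27.


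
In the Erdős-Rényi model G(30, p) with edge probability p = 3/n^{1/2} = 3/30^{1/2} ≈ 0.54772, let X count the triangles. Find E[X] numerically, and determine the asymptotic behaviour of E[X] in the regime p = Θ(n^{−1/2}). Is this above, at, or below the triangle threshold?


Number of potential triangles: C(30, 3) = 4060.
Each occurs with probability p³ ≈ (0.54772)³ ≈ 1.6431677e-01.
By linearity: E[X] = C(30, 3)·p³ ≈ 4060 · 1.6431677e-01 ≈ 667.12608.
Since α = 1/2 < 1, p = c/n^{1/2} ≫ 1/n is above the triangle threshold p ~ 1/n. Asymptotically E[X] ~ (c³/6)·n^{3(1−α)} = (3³/6)·n^{1.5} → ∞; triangles are abundant w.h.p.

E[X] ≈ 667.12608; in regime p = Θ(1/n^{1/2}) E[X] diverges (above the triangle threshold p ~ 1/n).


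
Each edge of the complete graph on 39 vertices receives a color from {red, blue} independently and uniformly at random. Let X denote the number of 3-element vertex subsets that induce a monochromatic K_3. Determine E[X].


Let X = Σ_S X_S over the C(39, 3) = 9139 subsets S of size 3, where X_S = 1 if the K_3 on S is monochromatic.
For a fixed S, the K_3 on S has C(3, 2) = 3 edges. P[all 3 edges red] = (1/2)^3, and likewise for blue, so P[monochromatic] = 2·(1/2)^3 = 2^{1 − 3} = 1/4.
Summing: E[X] = C(39, 3) · 2^{1 − 3} = 9139 · 1/4 = 9139/4.
Numerically: E[X] ≈ 2284.75000.

E[X] = C(39,3)·2^(1−C(3,2)) = 9139/4 ≈ 2284.75000.


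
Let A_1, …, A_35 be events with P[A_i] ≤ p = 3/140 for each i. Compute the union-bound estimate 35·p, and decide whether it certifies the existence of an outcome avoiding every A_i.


Union bound: P[∪_{i=1}^{35} A_i] ≤ Σ_i P[A_i] ≤ 35·p = 35·(3/140) = 3/4.
Numerically: 3/4 ≈ 0.7500.
Is 3/4 < 1? YES.
Since P[∪ A_i] ≤ 3/4 < 1, the complement has P[∩ A_i^c] ≥ 1 − 3/4 = 1/4 > 0, so some outcome avoids every A_i.

35·p = 3/4 ≈ 0.7500; existence CERTIFIED by the union bound.


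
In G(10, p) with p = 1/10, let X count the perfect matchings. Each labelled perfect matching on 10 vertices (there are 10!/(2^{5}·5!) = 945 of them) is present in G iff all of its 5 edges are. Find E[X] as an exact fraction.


K_10 has 10!/(2^{5}·5!) = 945 labelled perfect matchings.
For each such perfect matching H, let X_H = 1 if all 5 edges of H are present in G. Then P[X_H = 1] = p^{5} = (1/10)^{5} = 1/100000.
Summing the indicators: E[X] = Σ_H E[X_H] = 945 · p^{5} = 945 · 1/100000 = 189/20000.
Numerically: E[X] ≈ 0.00945.

E[X] = 945 · (1/10)^{5} = 189/20000 ≈ 0.00945.


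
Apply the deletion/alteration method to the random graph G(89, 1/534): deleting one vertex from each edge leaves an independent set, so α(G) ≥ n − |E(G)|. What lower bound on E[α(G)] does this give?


E[|E(G)|] = C(89, 2)·p = 3916 · (1/534) = 22/3.
E[α(G)] ≥ n − E[|E(G)|] = 89 − 22/3 = 245/3.
Numerically: ≈ 81.66667.
(This is only a lower bound; the true E[α(G)] may be larger.)

E[α(G)] ≥ 245/3 ≈ 81.66667.


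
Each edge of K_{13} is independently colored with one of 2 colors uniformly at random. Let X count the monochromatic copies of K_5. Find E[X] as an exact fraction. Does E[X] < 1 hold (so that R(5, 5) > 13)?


E[X] = C(13, 5) · 2^{1 − 10} = 1287 · 2^{−9} = 1287/512.
As a reduced fraction: E[X] = 1287/512 ≈ 2.51367.
Is E[X] < 1? NO.
Since E[X] ≥ 1, the first-moment bound is inconclusive at n = 13; it does NOT by itself certify R(5, 5) > 13.

E[X] = 1287/512 ≈ 2.51367; E[X] ≥ 1; first-moment method inconclusive here.


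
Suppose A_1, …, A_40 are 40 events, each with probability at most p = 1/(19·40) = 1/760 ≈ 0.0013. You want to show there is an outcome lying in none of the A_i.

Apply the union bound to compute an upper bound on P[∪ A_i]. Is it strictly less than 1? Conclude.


Union bound: P[∪_{i=1}^{40} A_i] ≤ Σ_i P[A_i] ≤ 40·p = 40·(1/760) = 1/19.
Numerically: 1/19 ≈ 0.0526.
Is 1/19 < 1? YES.
Since P[∪ A_i] ≤ 1/19 < 1, the complement has P[∩ A_i^c] ≥ 1 − 1/19 = 18/19 > 0, so some outcome avoids every A_i.

40·p = 1/19 ≈ 0.0526; existence CERTIFIED by the union bound.


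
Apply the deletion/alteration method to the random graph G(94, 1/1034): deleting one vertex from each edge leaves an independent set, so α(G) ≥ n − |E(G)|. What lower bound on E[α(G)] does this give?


E[|E(G)|] = C(94, 2)·p = 4371 · (1/1034) = 93/22.
E[α(G)] ≥ n − E[|E(G)|] = 94 − 93/22 = 1975/22.
Numerically: ≈ 89.772727.
(This is only a lower bound; the true E[α(G)] may be larger.)

E[α(G)] ≥ 1975/22 ≈ 89.772727.


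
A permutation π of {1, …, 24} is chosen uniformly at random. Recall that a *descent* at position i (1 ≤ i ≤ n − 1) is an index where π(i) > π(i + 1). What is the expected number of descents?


Write X = Σ X_I over i = 1, …, 23, with X_I the indicator of one descent.
There are 23 indicators.
For each fixed i, the pair (π(i), π(i+1)) is a uniformly random ordered pair of distinct values from {1, …, 24}; by symmetry P[π(i) > π(i+1)] = 1/2.
By linearity: E[X] = 23 · (1/2) = (24 − 1) · (1/2) = 23/2 ≈ 11.500.

E[X] = 23/2 = 11.500.


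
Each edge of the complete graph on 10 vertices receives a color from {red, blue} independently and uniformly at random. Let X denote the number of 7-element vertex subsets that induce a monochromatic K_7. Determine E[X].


Let X = Σ_S X_S over the C(10, 7) = 120 subsets S of size 7, where X_S = 1 if the K_7 on S is monochromatic.
For a fixed S, the K_7 on S has C(7, 2) = 21 edges. P[all 21 edges red] = (1/2)^21, and likewise for blue, so P[monochromatic] = 2·(1/2)^21 = 2^{1 − 21} = 1/1048576.
Summing: E[X] = C(10, 7) · 2^{1 − 21} = 120 · 1/1048576 = 15/131072.
Numerically: E[X] ≈ 0.000.

E[X] = C(10,7)·2^(1−C(7,2)) = 15/131072 ≈ 0.000.


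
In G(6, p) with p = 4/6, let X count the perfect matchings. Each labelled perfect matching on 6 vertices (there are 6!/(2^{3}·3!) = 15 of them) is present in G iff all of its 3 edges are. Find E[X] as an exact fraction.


K_6 has 6!/(2^{3}·3!) = 15 labelled perfect matchings.
For each such perfect matching H, let X_H = 1 if all 3 edges of H are present in G. Then P[X_H = 1] = p^{3} = (2/3)^{3} = 8/27.
By linearity: E[X] = Σ_H E[X_H] = 15 · p^{3} = 15 · 8/27 = 40/9.
Numerically: E[X] ≈ 4.4444.

E[X] = 15 · (2/3)^{3} = 40/9 ≈ 4.4444.


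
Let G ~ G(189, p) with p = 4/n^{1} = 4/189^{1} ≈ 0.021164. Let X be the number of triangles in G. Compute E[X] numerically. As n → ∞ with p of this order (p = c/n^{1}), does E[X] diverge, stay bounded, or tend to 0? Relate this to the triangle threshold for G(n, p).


Number of potential triangles: C(189, 3) = 1107414.
Each occurs with probability p³ ≈ (0.021164)³ ≈ 9.47969930e-06.
By linearity: E[X] = C(189, 3)·p³ ≈ 1107414 · 9.47969930e-06 ≈ 10.497952.
Here α = 1, so p = 4/n is exactly at the triangle threshold p ~ 1/n. Asymptotically E[X] → c³/6 = 4³/6 = 32/3 ≈ 10.666667, a bounded constant. In this regime the triangle count is asymptotically Poisson(c³/6).

E[X] ≈ 10.497952; in regime p = Θ(1/n^{1}) E[X] stays bounded (at the triangle threshold p ~ 1/n).


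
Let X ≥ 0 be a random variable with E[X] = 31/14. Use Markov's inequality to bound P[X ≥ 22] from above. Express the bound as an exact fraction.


μ = E[X] = 31/14, a = 22.
Markov: P[X ≥ 22] ≤ μ/a = (31/14)/22 = 31/308.
Numerically: ≈ 0.1006.
(Since a = 22 > μ = 2.2143, the bound 31/308 is < 1 and informative.)

P[X ≥ 22] ≤ 31/308 ≈ 0.1006.


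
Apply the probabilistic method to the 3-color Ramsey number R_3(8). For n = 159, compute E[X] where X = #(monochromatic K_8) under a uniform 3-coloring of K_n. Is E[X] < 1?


E[X] = C(159, 8) · 3^{1 − 28} = 8471208603429 · 3^{−27} = 8471208603429/7625597484987.
As a reduced fraction: E[X] = 941245400381/847288609443 ≈ 1.1108911.
Is E[X] < 1? NO.
Since E[X] ≥ 1, the first-moment bound is inconclusive at n = 159; it does NOT by itself certify R_3(8) > 159.

E[X] = 941245400381/847288609443 ≈ 1.1108911; E[X] ≥ 1; first-moment method inconclusive here.


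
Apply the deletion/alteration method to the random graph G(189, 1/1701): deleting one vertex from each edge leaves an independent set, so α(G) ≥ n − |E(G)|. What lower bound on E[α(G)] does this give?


E[|E(G)|] = C(189, 2)·p = 17766 · (1/1701) = 94/9.
E[α(G)] ≥ n − E[|E(G)|] = 189 − 94/9 = 1607/9.
Numerically: ≈ 178.5556.
(This is only a lower bound; the true E[α(G)] may be larger.)

E[α(G)] ≥ 1607/9 ≈ 178.5556.


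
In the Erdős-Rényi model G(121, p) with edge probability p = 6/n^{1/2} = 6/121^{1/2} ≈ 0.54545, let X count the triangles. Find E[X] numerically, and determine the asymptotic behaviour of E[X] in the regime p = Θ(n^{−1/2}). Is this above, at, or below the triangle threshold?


Number of potential triangles: C(121, 3) = 287980.
Each occurs with probability p³ ≈ (0.54545)³ ≈ 1.6228400e-01.
By linearity: E[X] = C(121, 3)·p³ ≈ 287980 · 1.6228400e-01 ≈ 46734.54545.
Since α = 1/2 < 1, p = c/n^{1/2} ≫ 1/n is above the triangle threshold p ~ 1/n. Asymptotically E[X] ~ (c³/6)·n^{3(1−α)} = (6³/6)·n^{1.5} → ∞; triangles are abundant w.h.p.

E[X] ≈ 46734.54545; in regime p = Θ(1/n^{1/2}) E[X] diverges (above the triangle threshold p ~ 1/n).


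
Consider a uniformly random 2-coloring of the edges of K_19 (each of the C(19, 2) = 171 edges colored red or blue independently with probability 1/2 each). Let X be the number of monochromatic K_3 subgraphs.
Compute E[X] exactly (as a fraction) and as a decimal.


Let X = Σ_S X_S over the C(19, 3) = 969 subsets S of size 3, where X_S = 1 if the K_3 on S is monochromatic.
For a fixed S, the K_3 on S has C(3, 2) = 3 edges. P[all 3 edges red] = (1/2)^3, and likewise for blue, so P[monochromatic] = 2·(1/2)^3 = 2^{1 − 3} = 1/4.
By linearity: E[X] = C(19, 3) · 2^{1 − 3} = 969 · 1/4 = 969/4.
Numerically: E[X] ≈ 242.2500.

E[X] = C(19,3)·2^(1−C(3,2)) = 969/4 ≈ 242.2500.


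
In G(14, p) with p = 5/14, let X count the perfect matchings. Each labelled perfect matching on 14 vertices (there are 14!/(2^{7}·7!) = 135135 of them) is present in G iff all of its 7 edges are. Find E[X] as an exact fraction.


K_14 has 14!/(2^{7}·7!) = 135135 labelled perfect matchings.
For each such perfect matching H, let X_H = 1 if all 7 edges of H are present in G. Then P[X_H = 1] = p^{7} = (5/14)^{7} = 78125/105413504.
Summing the indicators: E[X] = Σ_H E[X_H] = 135135 · p^{7} = 135135 · 78125/105413504 = 1508203125/15059072.
Numerically: E[X] ≈ 100.152.

E[X] = 135135 · (5/14)^{7} = 1508203125/15059072 ≈ 100.152.


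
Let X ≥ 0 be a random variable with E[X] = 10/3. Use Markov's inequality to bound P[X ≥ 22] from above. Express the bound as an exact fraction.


μ = E[X] = 10/3, a = 22.
Markov: P[X ≥ 22] ≤ μ/a = (10/3)/22 = 5/33.
Numerically: ≈ 0.1515.
(Since a = 22 > μ = 3.3333, the bound 5/33 is < 1 and informative.)

P[X ≥ 22] ≤ 5/33 ≈ 0.1515.


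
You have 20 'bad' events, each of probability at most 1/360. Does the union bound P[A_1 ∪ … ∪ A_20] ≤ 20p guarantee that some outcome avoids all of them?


Union bound: P[∪_{i=1}^{20} A_i] ≤ Σ_i P[A_i] ≤ 20·p = 20·(1/360) = 1/18.
Numerically: 1/18 ≈ 0.0555556.
Is 1/18 < 1? YES.
Since P[∪ A_i] ≤ 1/18 < 1, the complement has P[∩ A_i^c] ≥ 1 − 1/18 = 17/18 > 0, so some outcome avoids every A_i.

20·p = 1/18 ≈ 0.0555556; existence CERTIFIED by the union bound.


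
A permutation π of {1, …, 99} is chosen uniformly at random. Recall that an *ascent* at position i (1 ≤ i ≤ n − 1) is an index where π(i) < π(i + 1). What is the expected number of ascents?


Write X = Σ X_I over i = 1, …, 98, with X_I the indicator of one ascent.
There are 98 indicators.
For each fixed i, the pair (π(i), π(i+1)) is a uniformly random ordered pair of distinct values from {1, …, 99}; by symmetry P[π(i) < π(i+1)] = 1/2.
By linearity: E[X] = 98 · (1/2) = (99 − 1) · (1/2) = 49 ≈ 49.000.

E[X] = 49 = 49.000.


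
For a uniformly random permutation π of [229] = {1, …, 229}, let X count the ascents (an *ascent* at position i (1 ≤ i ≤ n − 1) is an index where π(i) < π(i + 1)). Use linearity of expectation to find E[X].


Write X = Σ X_I over i = 1, …, 228, with X_I the indicator of one ascent.
There are 228 indicators.
For each fixed i, the pair (π(i), π(i+1)) is a uniformly random ordered pair of distinct values from {1, …, 229}; by symmetry P[π(i) < π(i+1)] = 1/2.
By linearity: E[X] = 228 · (1/2) = (229 − 1) · (1/2) = 114 ≈ 114.000000.

E[X] = 114 = 114.000000.


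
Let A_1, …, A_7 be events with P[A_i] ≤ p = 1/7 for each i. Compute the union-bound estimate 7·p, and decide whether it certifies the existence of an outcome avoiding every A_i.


Union bound: P[∪_{i=1}^{7} A_i] ≤ Σ_i P[A_i] ≤ 7·p = 7·(1/7) = 1.
Numerically: 1 ≈ 1.00000.
Is 1 < 1? NO.
Since the bound 1 is ≥ 1, the union bound is uninformative here; it does NOT by itself certify existence.

7·p = 1 ≈ 1.00000; existence NOT certified by the union bound.


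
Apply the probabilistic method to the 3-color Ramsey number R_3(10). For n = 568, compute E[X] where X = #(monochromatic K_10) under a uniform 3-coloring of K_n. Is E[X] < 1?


E[X] = C(568, 10) · 3^{1 − 45} = 889446337783744949208 · 3^{−44} = 889446337783744949208/984770902183611232881.
As a reduced fraction: E[X] = 98827370864860549912/109418989131512359209 ≈ 0.903201.
Is E[X] < 1? YES.
Since E[X] < 1, there exists a 3-coloring of K_{568} with no monochromatic K_10; hence R_3(10) > 568.

E[X] = 98827370864860549912/109418989131512359209 ≈ 0.903201; E[X] < 1, so R_3(10) > 568.


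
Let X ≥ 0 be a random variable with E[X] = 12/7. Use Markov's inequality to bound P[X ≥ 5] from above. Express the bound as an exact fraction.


μ = E[X] = 12/7, a = 5.
Markov: P[X ≥ 5] ≤ μ/a = (12/7)/5 = 12/35.
Numerically: ≈ 0.3429.
(Since a = 5 > μ = 1.7143, the bound 12/35 is < 1 and informative.)

P[X ≥ 5] ≤ 12/35 ≈ 0.3429.


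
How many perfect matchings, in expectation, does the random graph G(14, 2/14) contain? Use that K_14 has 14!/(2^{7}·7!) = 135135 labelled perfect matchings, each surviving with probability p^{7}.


K_14 has 14!/(2^{7}·7!) = 135135 labelled perfect matchings.
For each such perfect matching H, let X_H = 1 if all 7 edges of H are present in G. Then P[X_H = 1] = p^{7} = (1/7)^{7} = 1/823543.
By linearity: E[X] = Σ_H E[X_H] = 135135 · p^{7} = 135135 · 1/823543 = 19305/117649.
Numerically: E[X] ≈ 0.16409.

E[X] = 135135 · (1/7)^{7} = 19305/117649 ≈ 0.16409.


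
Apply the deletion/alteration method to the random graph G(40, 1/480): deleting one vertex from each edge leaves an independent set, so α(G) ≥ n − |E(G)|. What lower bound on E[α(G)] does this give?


E[|E(G)|] = C(40, 2)·p = 780 · (1/480) = 13/8.
E[α(G)] ≥ n − E[|E(G)|] = 40 − 13/8 = 307/8.
Numerically: ≈ 38.375.
(This is only a lower bound; the true E[α(G)] may be larger.)

E[α(G)] ≥ 307/8 ≈ 38.375.


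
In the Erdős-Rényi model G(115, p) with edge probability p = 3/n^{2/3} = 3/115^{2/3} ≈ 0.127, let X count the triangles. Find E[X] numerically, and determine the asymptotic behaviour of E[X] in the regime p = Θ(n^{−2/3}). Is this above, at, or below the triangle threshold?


Number of potential triangles: C(115, 3) = 246905.
Each occurs with probability p³ ≈ (0.127)³ ≈ 2.04159e-03.
By linearity: E[X] = C(115, 3)·p³ ≈ 246905 · 2.04159e-03 ≈ 504.078.
Since α = 2/3 < 1, p = c/n^{2/3} ≫ 1/n is above the triangle threshold p ~ 1/n. Asymptotically E[X] ~ (c³/6)·n^{3(1−α)} = (3³/6)·n^{1} → ∞; triangles are abundant w.h.p.

E[X] ≈ 504.078; in regime p = Θ(1/n^{2/3}) E[X] diverges (above the triangle threshold p ~ 1/n).


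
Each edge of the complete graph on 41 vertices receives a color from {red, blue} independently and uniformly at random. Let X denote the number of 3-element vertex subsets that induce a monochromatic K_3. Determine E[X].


Let X = Σ_S X_S over the C(41, 3) = 10660 subsets S of size 3, where X_S = 1 if the K_3 on S is monochromatic.
For a fixed S, the K_3 on S has C(3, 2) = 3 edges. P[all 3 edges red] = (1/2)^3, and likewise for blue, so P[monochromatic] = 2·(1/2)^3 = 2^{1 − 3} = 1/4.
By linearity of expectation: E[X] = C(41, 3) · 2^{1 − 3} = 10660 · 1/4 = 2665.
Numerically: E[X] ≈ 2665.000.

E[X] = C(41,3)·2^(1−C(3,2)) = 2665 ≈ 2665.000.


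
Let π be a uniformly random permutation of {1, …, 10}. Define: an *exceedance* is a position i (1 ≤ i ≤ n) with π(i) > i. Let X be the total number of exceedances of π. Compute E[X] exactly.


Write X = Σ_{i=1}^{10} X_i, where X_i = 1_{π(i) > i}.
For each fixed i, π(i) is uniform over {1, …, 10} (marginal of a uniform permutation), so P[π(i) > i] = (n − i)/n. Summing: Σ_{i=1}^{10} (n − i)/n = (0 + 1 + … + 9)/10 = 10(10 − 1)/(2·10) = (10 − 1)/2.
Hence E[X] = Σ_{i=1}^{10} (10 − i)/10 = 9/2 ≈ 4.5000.

E[X] = 9/2 = 4.5000.


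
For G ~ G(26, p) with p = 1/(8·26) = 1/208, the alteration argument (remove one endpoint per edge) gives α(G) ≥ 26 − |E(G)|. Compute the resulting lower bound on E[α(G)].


E[|E(G)|] = C(26, 2)·p = 325 · (1/208) = 25/16.
E[α(G)] ≥ n − E[|E(G)|] = 26 − 25/16 = 391/16.
Numerically: ≈ 24.43750.
(This is only a lower bound; the true E[α(G)] may be larger.)

E[α(G)] ≥ 391/16 ≈ 24.43750.


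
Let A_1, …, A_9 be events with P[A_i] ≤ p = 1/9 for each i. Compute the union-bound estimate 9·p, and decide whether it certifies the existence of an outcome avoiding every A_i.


Union bound: P[∪_{i=1}^{9} A_i] ≤ Σ_i P[A_i] ≤ 9·p = 9·(1/9) = 1.
Numerically: 1 ≈ 1.000.
Is 1 < 1? NO.
Since the bound 1 is ≥ 1, the union bound is uninformative here; it does NOT by itself certify existence.

9·p = 1 ≈ 1.000; existence NOT certified by the union bound.


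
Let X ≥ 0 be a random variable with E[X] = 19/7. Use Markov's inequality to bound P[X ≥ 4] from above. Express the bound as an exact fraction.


μ = E[X] = 19/7, a = 4.
Markov: P[X ≥ 4] ≤ μ/a = (19/7)/4 = 19/28.
Numerically: ≈ 0.67857.
(Since a = 4 > μ = 2.71429, the bound 19/28 is < 1 and informative.)

P[X ≥ 4] ≤ 19/28 ≈ 0.67857.


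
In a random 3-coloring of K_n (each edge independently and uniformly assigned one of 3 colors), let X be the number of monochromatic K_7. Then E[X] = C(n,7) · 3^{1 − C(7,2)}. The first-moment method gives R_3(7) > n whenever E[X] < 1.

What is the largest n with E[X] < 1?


We need C(n, 7) · 3^{1 − 21} < 1, i.e. C(n, 7) < 3^{21 − 1} = 3486784401.
Check values of n near the boundary:
  n = 80: C(80, 7) = 3176716400; 3176716400 < 3486784401? YES
  n = 81: C(81, 7) = 3477216600; 3477216600 < 3486784401? YES
  n = 82: C(82, 7) = 3801756816; 3801756816 < 3486784401? NO
  n = 83: C(83, 7) = 4151918628; 4151918628 < 3486784401? NO
The largest n with C(n, 7) < 3486784401 is n = 81 (where E[X] = 42928600/43046721 ≈ 0.997256). Hence R_3(7) > 81, i.e. R_3(7) ≥ 82.

Largest n = 81; hence R_3(7) > 81.


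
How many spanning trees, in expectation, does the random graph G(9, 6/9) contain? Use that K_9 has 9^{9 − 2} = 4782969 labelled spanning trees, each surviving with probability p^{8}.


K_9 has 9^{9 − 2} = 4782969 labelled spanning trees.
For each such spanning tree H, let X_H = 1 if all 8 edges of H are present in G. Then P[X_H = 1] = p^{8} = (2/3)^{8} = 256/6561.
By linearity: E[X] = Σ_H E[X_H] = 4782969 · p^{8} = 4782969 · 256/6561 = 186624.
Numerically: E[X] ≈ 186624.

E[X] = 4782969 · (2/3)^{8} = 186624 ≈ 186624.


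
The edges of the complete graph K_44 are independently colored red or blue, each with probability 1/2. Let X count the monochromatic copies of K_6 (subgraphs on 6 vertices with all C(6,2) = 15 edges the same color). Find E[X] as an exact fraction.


Let X = Σ_S X_S over the C(44, 6) = 7059052 subsets S of size 6, where X_S = 1 if the K_6 on S is monochromatic.
For a fixed S, the K_6 on S has C(6, 2) = 15 edges. P[all 15 edges red] = (1/2)^15, and likewise for blue, so P[monochromatic] = 2·(1/2)^15 = 2^{1 − 15} = 1/16384.
By linearity: E[X] = C(44, 6) · 2^{1 − 15} = 7059052 · 1/16384 = 1764763/4096.
Numerically: E[X] ≈ 430.85034.

E[X] = C(44,6)·2^(1−C(6,2)) = 1764763/4096 ≈ 430.85034.


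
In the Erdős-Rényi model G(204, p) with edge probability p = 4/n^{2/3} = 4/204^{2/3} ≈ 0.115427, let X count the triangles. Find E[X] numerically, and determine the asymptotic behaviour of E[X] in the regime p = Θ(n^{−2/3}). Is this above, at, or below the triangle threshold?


Number of potential triangles: C(204, 3) = 1394204.
Each occurs with probability p³ ≈ (0.115427)³ ≈ 1.53787005e-03.
By linearity: E[X] = C(204, 3)·p³ ≈ 1394204 · 1.53787005e-03 ≈ 2144.104575.
Since α = 2/3 < 1, p = c/n^{2/3} ≫ 1/n is above the triangle threshold p ~ 1/n. Asymptotically E[X] ~ (c³/6)·n^{3(1−α)} = (4³/6)·n^{1} → ∞; triangles are abundant w.h.p.

E[X] ≈ 2144.104575; in regime p = Θ(1/n^{2/3}) E[X] diverges (above the triangle threshold p ~ 1/n).


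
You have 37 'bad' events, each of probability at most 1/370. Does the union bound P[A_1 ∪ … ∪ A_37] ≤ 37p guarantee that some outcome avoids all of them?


Union bound: P[∪_{i=1}^{37} A_i] ≤ Σ_i P[A_i] ≤ 37·p = 37·(1/370) = 1/10.
Numerically: 1/10 ≈ 0.1000.
Is 1/10 < 1? YES.
Since P[∪ A_i] ≤ 1/10 < 1, the complement has P[∩ A_i^c] ≥ 1 − 1/10 = 9/10 > 0, so some outcome avoids every A_i.

37·p = 1/10 ≈ 0.1000; existence CERTIFIED by the union bound.


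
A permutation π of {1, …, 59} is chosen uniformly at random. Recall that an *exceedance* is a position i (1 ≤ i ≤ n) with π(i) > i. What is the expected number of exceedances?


Write X = Σ_{i=1}^{59} X_i, where X_i = 1_{π(i) > i}.
For each fixed i, π(i) is uniform over {1, …, 59} (marginal of a uniform permutation), so P[π(i) > i] = (n − i)/n. Summing: Σ_{i=1}^{59} (n − i)/n = (0 + 1 + … + 58)/59 = 59(59 − 1)/(2·59) = (59 − 1)/2.
Hence E[X] = Σ_{i=1}^{59} (59 − i)/59 = 29 ≈ 29.000000.

E[X] = 29 = 29.000000.


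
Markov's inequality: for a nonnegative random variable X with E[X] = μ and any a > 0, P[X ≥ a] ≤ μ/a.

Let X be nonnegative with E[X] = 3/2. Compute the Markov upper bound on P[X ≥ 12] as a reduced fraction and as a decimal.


μ = E[X] = 3/2, a = 12.
Markov: P[X ≥ 12] ≤ μ/a = (3/2)/12 = 1/8.
Numerically: ≈ 0.125.
(Since a = 12 > μ = 1.500, the bound 1/8 is < 1 and informative.)

P[X ≥ 12] ≤ 1/8 ≈ 0.125.


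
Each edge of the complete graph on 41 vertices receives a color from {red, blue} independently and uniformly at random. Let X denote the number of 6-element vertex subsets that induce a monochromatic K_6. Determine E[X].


Let X = Σ_S X_S over the C(41, 6) = 4496388 subsets S of size 6, where X_S = 1 if the K_6 on S is monochromatic.
For a fixed S, the K_6 on S has C(6, 2) = 15 edges. P[all 15 edges red] = (1/2)^15, and likewise for blue, so P[monochromatic] = 2·(1/2)^15 = 2^{1 − 15} = 1/16384.
By linearity: E[X] = C(41, 6) · 2^{1 − 15} = 4496388 · 1/16384 = 1124097/4096.
Numerically: E[X] ≈ 274.4377.

E[X] = C(41,6)·2^(1−C(6,2)) = 1124097/4096 ≈ 274.4377.


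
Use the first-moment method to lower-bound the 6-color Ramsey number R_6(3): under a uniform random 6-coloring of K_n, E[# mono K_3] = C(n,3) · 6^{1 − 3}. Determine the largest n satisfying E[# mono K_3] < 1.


We need C(n, 3) · 6^{1 − 3} < 1, i.e. C(n, 3) < 6^{3 − 1} = 36.
Check values of n near the boundary:
  n = 4: C(4, 3) = 4; 4 < 36? YES
  n = 5: C(5, 3) = 10; 10 < 36? YES
  n = 6: C(6, 3) = 20; 20 < 36? YES
  n = 7: C(7, 3) = 35; 35 < 36? YES
  n = 8: C(8, 3) = 56; 56 < 36? NO
  n = 9: C(9, 3) = 84; 84 < 36? NO
The largest n with C(n, 3) < 36 is n = 7 (where E[X] = 35/36 ≈ 0.9722). Hence R_6(3) > 7, i.e. R_6(3) ≥ 8.

Largest n = 7; hence R_6(3) > 7.


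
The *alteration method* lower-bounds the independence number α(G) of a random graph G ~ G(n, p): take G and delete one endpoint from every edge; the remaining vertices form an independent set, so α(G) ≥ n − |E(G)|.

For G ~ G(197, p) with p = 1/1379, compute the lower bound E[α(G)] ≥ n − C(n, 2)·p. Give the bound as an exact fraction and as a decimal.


E[|E(G)|] = C(197, 2)·p = 19306 · (1/1379) = 14.
E[α(G)] ≥ n − E[|E(G)|] = 197 − 14 = 183.
Numerically: ≈ 183.000.
(This is only a lower bound; the true E[α(G)] may be larger.)

E[α(G)] ≥ 183 ≈ 183.000.
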